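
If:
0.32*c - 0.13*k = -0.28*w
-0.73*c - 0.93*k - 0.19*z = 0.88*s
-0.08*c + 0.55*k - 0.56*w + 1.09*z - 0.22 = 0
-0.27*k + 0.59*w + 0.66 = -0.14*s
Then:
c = 0.997674769279856*z + 1.07502584196736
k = -5.68516507171283*z - 1.31729128104041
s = 4.9646601535439*z + 0.50035457583115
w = -3.77974066247222*z - 1.8402004855886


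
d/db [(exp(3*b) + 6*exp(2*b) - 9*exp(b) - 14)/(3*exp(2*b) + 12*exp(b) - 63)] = (exp(2*b) - 6*exp(b) + 5)*exp(b)/(3*(exp(2*b) - 6*exp(b) + 9))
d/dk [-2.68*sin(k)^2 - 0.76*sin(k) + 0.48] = -(5.36*sin(k) + 0.76)*cos(k)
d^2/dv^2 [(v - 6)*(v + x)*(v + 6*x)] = 6*v + 14*x - 12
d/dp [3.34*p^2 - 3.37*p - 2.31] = 6.68*p - 3.37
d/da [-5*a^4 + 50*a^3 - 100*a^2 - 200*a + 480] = -20*a^3 + 150*a^2 - 200*a - 200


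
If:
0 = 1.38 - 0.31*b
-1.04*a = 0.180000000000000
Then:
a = -0.17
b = 4.45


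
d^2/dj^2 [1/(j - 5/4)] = 128/(4*j - 5)^3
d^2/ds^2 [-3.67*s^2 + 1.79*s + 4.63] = -7.34000000000000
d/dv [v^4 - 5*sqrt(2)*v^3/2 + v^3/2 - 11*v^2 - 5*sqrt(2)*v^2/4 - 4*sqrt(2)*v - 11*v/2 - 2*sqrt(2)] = 4*v^3 - 15*sqrt(2)*v^2/2 + 3*v^2/2 - 22*v - 5*sqrt(2)*v/2 - 4*sqrt(2) - 11/2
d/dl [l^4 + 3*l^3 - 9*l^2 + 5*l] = 4*l^3 + 9*l^2 - 18*l + 5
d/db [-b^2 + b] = 1 - 2*b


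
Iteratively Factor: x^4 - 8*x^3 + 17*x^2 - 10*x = (x - 2)*(x^3 - 6*x^2 + 5*x) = (x - 5)*(x - 2)*(x^2 - x) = x*(x - 5)*(x - 2)*(x - 1)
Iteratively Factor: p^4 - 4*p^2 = (p)*(p^3 - 4*p) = p*(p + 2)*(p^2 - 2*p) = p*(p - 2)*(p + 2)*(p)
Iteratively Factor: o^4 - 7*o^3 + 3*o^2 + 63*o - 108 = (o - 3)*(o^3 - 4*o^2 - 9*o + 36) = (o - 3)^2*(o^2 - o - 12) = (o - 4)*(o - 3)^2*(o + 3)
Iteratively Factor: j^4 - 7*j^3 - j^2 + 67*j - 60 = (j - 1)*(j^3 - 6*j^2 - 7*j + 60) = (j - 1)*(j + 3)*(j^2 - 9*j + 20) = (j - 4)*(j - 1)*(j + 3)*(j - 5)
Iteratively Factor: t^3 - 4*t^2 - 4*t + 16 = (t - 2)*(t^2 - 2*t - 8) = (t - 2)*(t + 2)*(t - 4)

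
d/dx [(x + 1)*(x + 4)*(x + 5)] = 3*x^2 + 20*x + 29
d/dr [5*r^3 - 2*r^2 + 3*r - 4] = 15*r^2 - 4*r + 3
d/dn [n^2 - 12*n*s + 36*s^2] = 2*n - 12*s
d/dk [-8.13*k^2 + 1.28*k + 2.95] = 1.28 - 16.26*k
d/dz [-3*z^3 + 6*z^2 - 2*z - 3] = -9*z^2 + 12*z - 2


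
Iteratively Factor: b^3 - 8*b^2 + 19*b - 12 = (b - 4)*(b^2 - 4*b + 3) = (b - 4)*(b - 1)*(b - 3)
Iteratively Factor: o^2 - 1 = (o + 1)*(o - 1)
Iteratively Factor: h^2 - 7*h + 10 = (h - 2)*(h - 5)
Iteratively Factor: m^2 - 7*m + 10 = (m - 5)*(m - 2)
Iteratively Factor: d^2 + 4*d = (d)*(d + 4)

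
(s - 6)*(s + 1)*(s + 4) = s^3 - s^2 - 26*s - 24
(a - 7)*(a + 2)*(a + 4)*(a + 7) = a^4 + 6*a^3 - 41*a^2 - 294*a - 392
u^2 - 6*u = u*(u - 6)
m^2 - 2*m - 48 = (m - 8)*(m + 6)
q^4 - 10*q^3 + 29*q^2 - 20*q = q*(q - 5)*(q - 4)*(q - 1)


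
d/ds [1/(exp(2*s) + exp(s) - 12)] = (-2*exp(s) - 1)*exp(s)/(exp(2*s) + exp(s) - 12)^2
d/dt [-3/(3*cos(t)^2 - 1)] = -36*sin(2*t)/(3*cos(2*t) + 1)^2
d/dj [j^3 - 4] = 3*j^2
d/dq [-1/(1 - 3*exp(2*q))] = -6*exp(2*q)/(3*exp(2*q) - 1)^2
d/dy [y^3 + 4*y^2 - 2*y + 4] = 3*y^2 + 8*y - 2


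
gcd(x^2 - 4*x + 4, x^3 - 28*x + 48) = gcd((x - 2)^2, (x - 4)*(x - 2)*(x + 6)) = x - 2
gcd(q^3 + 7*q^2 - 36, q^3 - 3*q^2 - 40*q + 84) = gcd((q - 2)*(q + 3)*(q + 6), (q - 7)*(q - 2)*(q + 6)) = q^2 + 4*q - 12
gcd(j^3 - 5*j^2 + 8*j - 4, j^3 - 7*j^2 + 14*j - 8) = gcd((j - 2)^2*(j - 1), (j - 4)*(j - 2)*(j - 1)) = j^2 - 3*j + 2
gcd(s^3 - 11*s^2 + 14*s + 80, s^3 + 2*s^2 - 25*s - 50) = s^2 - 3*s - 10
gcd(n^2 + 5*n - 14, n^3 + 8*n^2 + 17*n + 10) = 1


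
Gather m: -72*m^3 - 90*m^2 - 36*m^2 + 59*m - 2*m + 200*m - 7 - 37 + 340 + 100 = -72*m^3 - 126*m^2 + 257*m + 396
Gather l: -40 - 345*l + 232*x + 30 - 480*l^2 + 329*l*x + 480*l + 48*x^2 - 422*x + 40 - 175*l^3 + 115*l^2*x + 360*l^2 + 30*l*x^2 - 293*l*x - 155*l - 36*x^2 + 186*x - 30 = -175*l^3 + l^2*(115*x - 120) + l*(30*x^2 + 36*x - 20) + 12*x^2 - 4*x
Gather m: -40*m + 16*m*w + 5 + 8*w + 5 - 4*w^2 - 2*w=m*(16*w - 40) - 4*w^2 + 6*w + 10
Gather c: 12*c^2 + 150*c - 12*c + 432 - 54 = 12*c^2 + 138*c + 378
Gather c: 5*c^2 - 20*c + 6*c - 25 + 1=5*c^2 - 14*c - 24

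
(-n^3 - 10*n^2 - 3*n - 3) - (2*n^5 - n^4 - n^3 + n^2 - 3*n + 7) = -2*n^5 + n^4 - 11*n^2 - 10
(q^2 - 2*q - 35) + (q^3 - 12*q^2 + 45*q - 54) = q^3 - 11*q^2 + 43*q - 89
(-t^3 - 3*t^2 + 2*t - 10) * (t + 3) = -t^4 - 6*t^3 - 7*t^2 - 4*t - 30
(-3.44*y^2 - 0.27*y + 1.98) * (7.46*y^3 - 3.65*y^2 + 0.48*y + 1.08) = -25.6624*y^5 + 10.5418*y^4 + 14.1051*y^3 - 11.0718*y^2 + 0.6588*y + 2.1384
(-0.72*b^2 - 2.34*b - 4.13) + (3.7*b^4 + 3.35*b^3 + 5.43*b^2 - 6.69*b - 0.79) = 3.7*b^4 + 3.35*b^3 + 4.71*b^2 - 9.03*b - 4.92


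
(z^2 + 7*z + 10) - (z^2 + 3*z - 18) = 4*z + 28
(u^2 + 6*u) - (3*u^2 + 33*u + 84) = -2*u^2 - 27*u - 84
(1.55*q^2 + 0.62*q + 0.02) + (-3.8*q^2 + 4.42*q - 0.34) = -2.25*q^2 + 5.04*q - 0.32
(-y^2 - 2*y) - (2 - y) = -y^2 - y - 2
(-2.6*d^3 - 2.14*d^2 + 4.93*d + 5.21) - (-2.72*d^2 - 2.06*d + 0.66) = -2.6*d^3 + 0.58*d^2 + 6.99*d + 4.55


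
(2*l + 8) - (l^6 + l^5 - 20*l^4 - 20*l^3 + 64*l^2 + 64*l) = -l^6 - l^5 + 20*l^4 + 20*l^3 - 64*l^2 - 62*l + 8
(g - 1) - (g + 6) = -7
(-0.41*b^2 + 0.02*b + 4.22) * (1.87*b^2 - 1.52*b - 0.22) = -0.7667*b^4 + 0.6606*b^3 + 7.9512*b^2 - 6.4188*b - 0.9284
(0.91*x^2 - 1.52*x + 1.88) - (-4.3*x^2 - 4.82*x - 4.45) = 5.21*x^2 + 3.3*x + 6.33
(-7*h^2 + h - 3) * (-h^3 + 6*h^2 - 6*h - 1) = 7*h^5 - 43*h^4 + 51*h^3 - 17*h^2 + 17*h + 3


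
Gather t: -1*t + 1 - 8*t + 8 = 9 - 9*t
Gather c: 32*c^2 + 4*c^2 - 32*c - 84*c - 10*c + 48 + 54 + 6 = 36*c^2 - 126*c + 108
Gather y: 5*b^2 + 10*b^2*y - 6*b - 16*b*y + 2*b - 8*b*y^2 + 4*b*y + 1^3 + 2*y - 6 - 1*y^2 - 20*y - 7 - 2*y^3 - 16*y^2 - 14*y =5*b^2 - 4*b - 2*y^3 + y^2*(-8*b - 17) + y*(10*b^2 - 12*b - 32) - 12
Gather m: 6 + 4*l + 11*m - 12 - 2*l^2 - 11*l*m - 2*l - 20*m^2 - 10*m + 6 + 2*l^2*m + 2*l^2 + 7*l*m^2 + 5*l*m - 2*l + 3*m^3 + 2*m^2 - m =3*m^3 + m^2*(7*l - 18) + m*(2*l^2 - 6*l)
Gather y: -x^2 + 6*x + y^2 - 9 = -x^2 + 6*x + y^2 - 9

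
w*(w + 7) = w^2 + 7*w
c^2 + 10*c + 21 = (c + 3)*(c + 7)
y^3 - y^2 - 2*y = y*(y - 2)*(y + 1)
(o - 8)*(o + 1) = o^2 - 7*o - 8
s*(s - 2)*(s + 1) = s^3 - s^2 - 2*s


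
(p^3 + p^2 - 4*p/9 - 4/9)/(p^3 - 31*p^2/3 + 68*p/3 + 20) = (3*p^2 + p - 2)/(3*(p^2 - 11*p + 30))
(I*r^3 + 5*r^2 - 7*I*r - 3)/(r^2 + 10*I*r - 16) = (I*r^3 + 5*r^2 - 7*I*r - 3)/(r^2 + 10*I*r - 16)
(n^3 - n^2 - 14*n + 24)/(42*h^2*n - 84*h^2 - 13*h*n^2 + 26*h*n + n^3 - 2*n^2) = (n^2 + n - 12)/(42*h^2 - 13*h*n + n^2)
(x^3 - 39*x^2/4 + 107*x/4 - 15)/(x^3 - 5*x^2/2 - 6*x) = (4*x^2 - 23*x + 15)/(2*x*(2*x + 3))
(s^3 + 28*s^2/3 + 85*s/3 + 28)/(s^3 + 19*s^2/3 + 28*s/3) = (s + 3)/s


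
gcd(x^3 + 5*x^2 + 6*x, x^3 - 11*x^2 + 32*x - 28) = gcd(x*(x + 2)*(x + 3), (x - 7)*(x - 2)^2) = 1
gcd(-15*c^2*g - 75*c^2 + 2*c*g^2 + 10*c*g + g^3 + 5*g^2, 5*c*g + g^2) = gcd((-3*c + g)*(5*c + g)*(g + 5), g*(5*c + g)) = 5*c + g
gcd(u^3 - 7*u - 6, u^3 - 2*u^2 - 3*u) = u^2 - 2*u - 3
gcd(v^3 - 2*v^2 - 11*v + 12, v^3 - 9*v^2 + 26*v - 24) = v - 4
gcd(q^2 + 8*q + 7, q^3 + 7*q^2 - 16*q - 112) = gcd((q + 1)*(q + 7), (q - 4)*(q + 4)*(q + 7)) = q + 7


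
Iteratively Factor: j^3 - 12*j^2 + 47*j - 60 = (j - 4)*(j^2 - 8*j + 15) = (j - 5)*(j - 4)*(j - 3)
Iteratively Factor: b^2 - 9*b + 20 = (b - 5)*(b - 4)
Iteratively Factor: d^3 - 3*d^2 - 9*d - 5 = (d + 1)*(d^2 - 4*d - 5) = (d + 1)^2*(d - 5)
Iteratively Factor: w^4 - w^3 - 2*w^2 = (w - 2)*(w^3 + w^2) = w*(w - 2)*(w^2 + w) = w*(w - 2)*(w + 1)*(w)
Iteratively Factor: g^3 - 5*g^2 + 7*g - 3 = (g - 1)*(g^2 - 4*g + 3) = (g - 3)*(g - 1)*(g - 1)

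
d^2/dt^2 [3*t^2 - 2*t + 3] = 6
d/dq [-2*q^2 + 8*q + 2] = 8 - 4*q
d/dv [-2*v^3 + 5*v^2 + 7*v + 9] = -6*v^2 + 10*v + 7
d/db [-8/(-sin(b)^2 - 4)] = -32*sin(2*b)/(cos(2*b) - 9)^2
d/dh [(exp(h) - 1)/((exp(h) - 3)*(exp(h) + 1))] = (-exp(2*h) + 2*exp(h) - 5)*exp(h)/(exp(4*h) - 4*exp(3*h) - 2*exp(2*h) + 12*exp(h) + 9)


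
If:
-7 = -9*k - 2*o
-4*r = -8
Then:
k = 7/9 - 2*o/9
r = 2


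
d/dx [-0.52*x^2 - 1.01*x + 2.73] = -1.04*x - 1.01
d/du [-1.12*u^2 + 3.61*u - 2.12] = 3.61 - 2.24*u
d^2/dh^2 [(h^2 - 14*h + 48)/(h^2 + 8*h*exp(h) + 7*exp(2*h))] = 2*(-(4*(h - 7)*(4*h*exp(h) + h + 7*exp(2*h) + 4*exp(h)) + (h^2 - 14*h + 48)*(4*h*exp(h) + 14*exp(2*h) + 8*exp(h) + 1))*(h^2 + 8*h*exp(h) + 7*exp(2*h)) + 4*(h^2 - 14*h + 48)*(4*h*exp(h) + h + 7*exp(2*h) + 4*exp(h))^2 + (h^2 + 8*h*exp(h) + 7*exp(2*h))^2)/(h^2 + 8*h*exp(h) + 7*exp(2*h))^3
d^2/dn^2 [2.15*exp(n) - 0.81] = 2.15*exp(n)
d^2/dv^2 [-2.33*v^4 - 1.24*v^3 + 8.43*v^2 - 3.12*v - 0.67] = -27.96*v^2 - 7.44*v + 16.86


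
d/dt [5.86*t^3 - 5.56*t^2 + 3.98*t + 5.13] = 17.58*t^2 - 11.12*t + 3.98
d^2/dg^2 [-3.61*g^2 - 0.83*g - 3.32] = -7.22000000000000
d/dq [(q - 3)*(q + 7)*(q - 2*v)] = 3*q^2 - 4*q*v + 8*q - 8*v - 21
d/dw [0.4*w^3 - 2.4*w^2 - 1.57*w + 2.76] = 1.2*w^2 - 4.8*w - 1.57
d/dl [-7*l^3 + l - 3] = 1 - 21*l^2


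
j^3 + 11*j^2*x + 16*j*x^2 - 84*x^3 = (j - 2*x)*(j + 6*x)*(j + 7*x)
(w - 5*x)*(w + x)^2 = w^3 - 3*w^2*x - 9*w*x^2 - 5*x^3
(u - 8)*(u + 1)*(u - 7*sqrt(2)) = u^3 - 7*sqrt(2)*u^2 - 7*u^2 - 8*u + 49*sqrt(2)*u + 56*sqrt(2)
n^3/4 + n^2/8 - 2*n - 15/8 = (n/4 + 1/4)*(n - 3)*(n + 5/2)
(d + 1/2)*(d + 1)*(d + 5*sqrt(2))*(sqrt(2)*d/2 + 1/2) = sqrt(2)*d^4/2 + 3*sqrt(2)*d^3/4 + 11*d^3/2 + 11*sqrt(2)*d^2/4 + 33*d^2/4 + 11*d/4 + 15*sqrt(2)*d/4 + 5*sqrt(2)/4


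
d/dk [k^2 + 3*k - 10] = 2*k + 3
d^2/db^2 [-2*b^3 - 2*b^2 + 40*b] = -12*b - 4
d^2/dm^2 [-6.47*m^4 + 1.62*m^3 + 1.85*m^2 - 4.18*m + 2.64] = -77.64*m^2 + 9.72*m + 3.7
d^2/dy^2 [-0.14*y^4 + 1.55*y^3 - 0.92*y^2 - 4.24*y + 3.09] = -1.68*y^2 + 9.3*y - 1.84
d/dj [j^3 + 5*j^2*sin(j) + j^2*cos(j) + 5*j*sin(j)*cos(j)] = -j^2*sin(j) + 5*j^2*cos(j) + 3*j^2 + 10*j*sin(j) + 2*j*cos(j) + 5*j*cos(2*j) + 5*sin(2*j)/2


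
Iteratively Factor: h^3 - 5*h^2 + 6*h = (h - 3)*(h^2 - 2*h) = (h - 3)*(h - 2)*(h)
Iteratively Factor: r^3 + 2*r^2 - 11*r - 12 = (r + 4)*(r^2 - 2*r - 3) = (r + 1)*(r + 4)*(r - 3)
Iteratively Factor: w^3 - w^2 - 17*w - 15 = (w + 1)*(w^2 - 2*w - 15) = (w + 1)*(w + 3)*(w - 5)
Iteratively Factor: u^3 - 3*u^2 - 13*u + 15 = (u - 5)*(u^2 + 2*u - 3) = (u - 5)*(u + 3)*(u - 1)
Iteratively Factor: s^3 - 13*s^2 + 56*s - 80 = (s - 5)*(s^2 - 8*s + 16) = (s - 5)*(s - 4)*(s - 4)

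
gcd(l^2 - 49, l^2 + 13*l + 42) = l + 7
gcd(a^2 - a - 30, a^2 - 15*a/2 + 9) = a - 6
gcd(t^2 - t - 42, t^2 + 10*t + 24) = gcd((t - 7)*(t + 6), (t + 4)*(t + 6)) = t + 6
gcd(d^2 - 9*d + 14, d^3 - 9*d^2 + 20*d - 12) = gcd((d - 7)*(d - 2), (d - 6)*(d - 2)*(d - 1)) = d - 2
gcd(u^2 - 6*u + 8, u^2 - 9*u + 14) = u - 2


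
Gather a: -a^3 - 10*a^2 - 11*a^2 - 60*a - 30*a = -a^3 - 21*a^2 - 90*a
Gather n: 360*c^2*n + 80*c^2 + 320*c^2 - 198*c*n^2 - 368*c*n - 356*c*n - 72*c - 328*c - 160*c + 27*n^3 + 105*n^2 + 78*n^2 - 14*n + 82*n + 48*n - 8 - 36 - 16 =400*c^2 - 560*c + 27*n^3 + n^2*(183 - 198*c) + n*(360*c^2 - 724*c + 116) - 60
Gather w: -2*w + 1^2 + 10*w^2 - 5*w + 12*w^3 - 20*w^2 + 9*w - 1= 12*w^3 - 10*w^2 + 2*w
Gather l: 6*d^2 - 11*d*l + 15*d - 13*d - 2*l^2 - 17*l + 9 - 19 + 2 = 6*d^2 + 2*d - 2*l^2 + l*(-11*d - 17) - 8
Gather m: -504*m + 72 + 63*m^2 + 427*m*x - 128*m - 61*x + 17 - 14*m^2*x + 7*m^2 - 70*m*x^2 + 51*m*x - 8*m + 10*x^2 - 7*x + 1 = m^2*(70 - 14*x) + m*(-70*x^2 + 478*x - 640) + 10*x^2 - 68*x + 90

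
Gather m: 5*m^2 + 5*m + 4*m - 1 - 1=5*m^2 + 9*m - 2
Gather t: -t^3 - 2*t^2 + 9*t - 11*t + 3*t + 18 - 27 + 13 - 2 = -t^3 - 2*t^2 + t + 2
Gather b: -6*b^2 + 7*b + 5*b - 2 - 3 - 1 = -6*b^2 + 12*b - 6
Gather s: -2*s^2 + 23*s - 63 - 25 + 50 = -2*s^2 + 23*s - 38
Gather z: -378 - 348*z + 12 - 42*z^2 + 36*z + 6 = -42*z^2 - 312*z - 360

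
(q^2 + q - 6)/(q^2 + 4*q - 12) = (q + 3)/(q + 6)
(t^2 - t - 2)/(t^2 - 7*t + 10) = (t + 1)/(t - 5)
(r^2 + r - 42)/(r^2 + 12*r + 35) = (r - 6)/(r + 5)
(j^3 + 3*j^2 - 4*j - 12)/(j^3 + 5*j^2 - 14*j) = (j^2 + 5*j + 6)/(j*(j + 7))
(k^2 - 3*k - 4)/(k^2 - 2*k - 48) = (-k^2 + 3*k + 4)/(-k^2 + 2*k + 48)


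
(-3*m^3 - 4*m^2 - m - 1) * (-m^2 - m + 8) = 3*m^5 + 7*m^4 - 19*m^3 - 30*m^2 - 7*m - 8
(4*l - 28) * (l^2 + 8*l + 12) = 4*l^3 + 4*l^2 - 176*l - 336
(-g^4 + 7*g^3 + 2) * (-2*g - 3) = 2*g^5 - 11*g^4 - 21*g^3 - 4*g - 6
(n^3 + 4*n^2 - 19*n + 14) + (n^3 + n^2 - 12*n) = 2*n^3 + 5*n^2 - 31*n + 14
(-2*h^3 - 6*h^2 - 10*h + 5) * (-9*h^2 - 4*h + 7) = 18*h^5 + 62*h^4 + 100*h^3 - 47*h^2 - 90*h + 35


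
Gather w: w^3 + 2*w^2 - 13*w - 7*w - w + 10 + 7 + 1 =w^3 + 2*w^2 - 21*w + 18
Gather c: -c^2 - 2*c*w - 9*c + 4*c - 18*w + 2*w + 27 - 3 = -c^2 + c*(-2*w - 5) - 16*w + 24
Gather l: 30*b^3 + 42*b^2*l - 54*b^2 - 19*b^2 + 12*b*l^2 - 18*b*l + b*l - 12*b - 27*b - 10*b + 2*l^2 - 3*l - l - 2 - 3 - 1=30*b^3 - 73*b^2 - 49*b + l^2*(12*b + 2) + l*(42*b^2 - 17*b - 4) - 6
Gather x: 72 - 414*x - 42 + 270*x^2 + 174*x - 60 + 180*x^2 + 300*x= 450*x^2 + 60*x - 30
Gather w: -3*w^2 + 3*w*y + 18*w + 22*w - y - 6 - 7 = -3*w^2 + w*(3*y + 40) - y - 13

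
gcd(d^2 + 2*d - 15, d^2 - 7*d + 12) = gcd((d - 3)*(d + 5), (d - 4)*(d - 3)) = d - 3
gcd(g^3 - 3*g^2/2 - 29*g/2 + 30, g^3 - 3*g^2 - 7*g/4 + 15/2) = g - 5/2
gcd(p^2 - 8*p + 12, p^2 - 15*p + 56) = 1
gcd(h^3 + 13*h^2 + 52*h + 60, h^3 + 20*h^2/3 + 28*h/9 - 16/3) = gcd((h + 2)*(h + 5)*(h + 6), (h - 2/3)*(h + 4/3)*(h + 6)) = h + 6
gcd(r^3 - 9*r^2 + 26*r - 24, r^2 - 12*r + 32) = r - 4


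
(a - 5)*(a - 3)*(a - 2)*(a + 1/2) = a^4 - 19*a^3/2 + 26*a^2 - 29*a/2 - 15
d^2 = d^2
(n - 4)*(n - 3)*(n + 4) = n^3 - 3*n^2 - 16*n + 48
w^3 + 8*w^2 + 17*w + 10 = (w + 1)*(w + 2)*(w + 5)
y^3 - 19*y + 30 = (y - 3)*(y - 2)*(y + 5)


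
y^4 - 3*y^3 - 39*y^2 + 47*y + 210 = (y - 7)*(y - 3)*(y + 2)*(y + 5)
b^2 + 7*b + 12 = (b + 3)*(b + 4)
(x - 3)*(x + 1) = x^2 - 2*x - 3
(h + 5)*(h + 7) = h^2 + 12*h + 35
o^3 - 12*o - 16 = (o - 4)*(o + 2)^2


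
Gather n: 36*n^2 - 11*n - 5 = 36*n^2 - 11*n - 5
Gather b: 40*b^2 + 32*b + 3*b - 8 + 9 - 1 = 40*b^2 + 35*b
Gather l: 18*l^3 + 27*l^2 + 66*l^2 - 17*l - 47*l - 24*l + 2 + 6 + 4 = 18*l^3 + 93*l^2 - 88*l + 12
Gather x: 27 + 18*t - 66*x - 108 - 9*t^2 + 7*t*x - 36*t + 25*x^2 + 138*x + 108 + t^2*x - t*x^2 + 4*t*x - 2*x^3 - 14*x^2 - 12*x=-9*t^2 - 18*t - 2*x^3 + x^2*(11 - t) + x*(t^2 + 11*t + 60) + 27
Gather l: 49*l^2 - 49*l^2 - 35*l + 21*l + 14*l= 0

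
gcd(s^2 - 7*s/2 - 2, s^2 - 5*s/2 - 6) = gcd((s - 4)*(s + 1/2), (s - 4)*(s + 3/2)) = s - 4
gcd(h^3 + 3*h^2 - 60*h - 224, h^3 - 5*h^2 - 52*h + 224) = h^2 - h - 56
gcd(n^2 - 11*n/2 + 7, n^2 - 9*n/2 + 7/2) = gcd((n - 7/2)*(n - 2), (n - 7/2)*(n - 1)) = n - 7/2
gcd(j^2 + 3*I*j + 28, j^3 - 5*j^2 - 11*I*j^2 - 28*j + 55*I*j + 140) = j - 4*I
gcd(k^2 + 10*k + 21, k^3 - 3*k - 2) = 1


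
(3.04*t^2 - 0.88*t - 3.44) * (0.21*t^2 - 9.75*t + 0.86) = 0.6384*t^4 - 29.8248*t^3 + 10.472*t^2 + 32.7832*t - 2.9584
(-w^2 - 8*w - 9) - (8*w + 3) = -w^2 - 16*w - 12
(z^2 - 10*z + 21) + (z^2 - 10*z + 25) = 2*z^2 - 20*z + 46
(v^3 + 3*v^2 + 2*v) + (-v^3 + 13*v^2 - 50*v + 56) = 16*v^2 - 48*v + 56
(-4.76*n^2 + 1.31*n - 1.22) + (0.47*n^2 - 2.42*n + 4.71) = -4.29*n^2 - 1.11*n + 3.49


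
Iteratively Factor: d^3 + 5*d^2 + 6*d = (d)*(d^2 + 5*d + 6) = d*(d + 3)*(d + 2)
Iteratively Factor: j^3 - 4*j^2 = (j)*(j^2 - 4*j) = j^2*(j - 4)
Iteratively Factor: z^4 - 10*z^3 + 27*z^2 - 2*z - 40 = (z - 2)*(z^3 - 8*z^2 + 11*z + 20) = (z - 4)*(z - 2)*(z^2 - 4*z - 5) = (z - 5)*(z - 4)*(z - 2)*(z + 1)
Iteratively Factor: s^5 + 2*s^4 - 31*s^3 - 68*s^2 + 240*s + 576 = (s + 3)*(s^4 - s^3 - 28*s^2 + 16*s + 192) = (s - 4)*(s + 3)*(s^3 + 3*s^2 - 16*s - 48) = (s - 4)*(s + 3)^2*(s^2 - 16) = (s - 4)*(s + 3)^2*(s + 4)*(s - 4)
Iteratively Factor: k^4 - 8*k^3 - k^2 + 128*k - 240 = (k - 4)*(k^3 - 4*k^2 - 17*k + 60) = (k - 4)*(k + 4)*(k^2 - 8*k + 15) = (k - 4)*(k - 3)*(k + 4)*(k - 5)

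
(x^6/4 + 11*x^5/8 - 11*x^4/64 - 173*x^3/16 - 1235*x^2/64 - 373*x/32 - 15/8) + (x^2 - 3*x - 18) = x^6/4 + 11*x^5/8 - 11*x^4/64 - 173*x^3/16 - 1171*x^2/64 - 469*x/32 - 159/8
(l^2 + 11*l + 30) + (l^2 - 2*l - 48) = 2*l^2 + 9*l - 18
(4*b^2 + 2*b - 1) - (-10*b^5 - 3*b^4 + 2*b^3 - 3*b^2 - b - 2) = 10*b^5 + 3*b^4 - 2*b^3 + 7*b^2 + 3*b + 1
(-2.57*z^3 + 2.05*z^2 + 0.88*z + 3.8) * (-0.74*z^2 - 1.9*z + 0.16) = 1.9018*z^5 + 3.366*z^4 - 4.9574*z^3 - 4.156*z^2 - 7.0792*z + 0.608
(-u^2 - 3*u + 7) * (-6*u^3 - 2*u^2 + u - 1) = 6*u^5 + 20*u^4 - 37*u^3 - 16*u^2 + 10*u - 7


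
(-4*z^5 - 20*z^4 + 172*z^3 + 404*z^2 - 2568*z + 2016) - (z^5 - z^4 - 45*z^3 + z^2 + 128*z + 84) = -5*z^5 - 19*z^4 + 217*z^3 + 403*z^2 - 2696*z + 1932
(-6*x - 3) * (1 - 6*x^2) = 36*x^3 + 18*x^2 - 6*x - 3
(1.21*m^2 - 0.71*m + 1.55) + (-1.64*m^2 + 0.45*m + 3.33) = -0.43*m^2 - 0.26*m + 4.88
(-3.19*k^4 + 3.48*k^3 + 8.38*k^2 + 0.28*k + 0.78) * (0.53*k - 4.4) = -1.6907*k^5 + 15.8804*k^4 - 10.8706*k^3 - 36.7236*k^2 - 0.8186*k - 3.432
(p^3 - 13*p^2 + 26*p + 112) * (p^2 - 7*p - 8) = p^5 - 20*p^4 + 109*p^3 + 34*p^2 - 992*p - 896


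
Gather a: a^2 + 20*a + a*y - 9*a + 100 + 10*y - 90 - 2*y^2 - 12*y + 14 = a^2 + a*(y + 11) - 2*y^2 - 2*y + 24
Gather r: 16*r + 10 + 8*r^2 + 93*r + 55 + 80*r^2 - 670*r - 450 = 88*r^2 - 561*r - 385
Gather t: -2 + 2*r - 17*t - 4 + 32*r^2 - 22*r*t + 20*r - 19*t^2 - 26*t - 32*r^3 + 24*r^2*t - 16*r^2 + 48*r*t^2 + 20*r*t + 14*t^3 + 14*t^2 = -32*r^3 + 16*r^2 + 22*r + 14*t^3 + t^2*(48*r - 5) + t*(24*r^2 - 2*r - 43) - 6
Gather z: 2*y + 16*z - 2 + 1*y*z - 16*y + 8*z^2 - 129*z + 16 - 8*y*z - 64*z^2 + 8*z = -14*y - 56*z^2 + z*(-7*y - 105) + 14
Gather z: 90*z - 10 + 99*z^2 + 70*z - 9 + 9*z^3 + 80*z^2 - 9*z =9*z^3 + 179*z^2 + 151*z - 19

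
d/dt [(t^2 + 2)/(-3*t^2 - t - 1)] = (-t^2 + 10*t + 2)/(9*t^4 + 6*t^3 + 7*t^2 + 2*t + 1)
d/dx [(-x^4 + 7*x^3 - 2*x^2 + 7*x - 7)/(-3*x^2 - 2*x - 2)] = (6*x^5 - 15*x^4 - 20*x^3 - 17*x^2 - 34*x - 28)/(9*x^4 + 12*x^3 + 16*x^2 + 8*x + 4)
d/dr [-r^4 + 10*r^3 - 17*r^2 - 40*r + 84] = -4*r^3 + 30*r^2 - 34*r - 40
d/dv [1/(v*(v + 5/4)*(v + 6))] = 8*(-6*v^2 - 29*v - 15)/(v^2*(16*v^4 + 232*v^3 + 1081*v^2 + 1740*v + 900))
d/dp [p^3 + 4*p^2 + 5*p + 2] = 3*p^2 + 8*p + 5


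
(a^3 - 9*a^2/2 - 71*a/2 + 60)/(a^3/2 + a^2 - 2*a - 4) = (2*a^3 - 9*a^2 - 71*a + 120)/(a^3 + 2*a^2 - 4*a - 8)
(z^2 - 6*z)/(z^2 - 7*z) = (z - 6)/(z - 7)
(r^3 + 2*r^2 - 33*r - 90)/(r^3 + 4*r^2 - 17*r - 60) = (r - 6)/(r - 4)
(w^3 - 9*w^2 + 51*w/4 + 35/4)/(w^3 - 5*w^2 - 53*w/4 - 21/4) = (2*w - 5)/(2*w + 3)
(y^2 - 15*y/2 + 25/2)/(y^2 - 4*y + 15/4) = 2*(y - 5)/(2*y - 3)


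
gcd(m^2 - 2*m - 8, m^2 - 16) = m - 4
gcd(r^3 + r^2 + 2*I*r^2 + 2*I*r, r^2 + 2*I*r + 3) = 1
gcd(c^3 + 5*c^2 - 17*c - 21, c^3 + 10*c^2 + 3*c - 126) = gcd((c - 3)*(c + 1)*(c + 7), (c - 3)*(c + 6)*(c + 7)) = c^2 + 4*c - 21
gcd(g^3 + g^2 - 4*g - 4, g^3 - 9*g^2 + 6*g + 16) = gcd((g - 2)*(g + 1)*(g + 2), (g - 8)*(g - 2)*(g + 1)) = g^2 - g - 2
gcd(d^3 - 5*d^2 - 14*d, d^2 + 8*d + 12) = d + 2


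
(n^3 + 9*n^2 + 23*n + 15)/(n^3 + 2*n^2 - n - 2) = (n^2 + 8*n + 15)/(n^2 + n - 2)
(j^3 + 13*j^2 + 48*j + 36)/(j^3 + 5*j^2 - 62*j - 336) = (j^2 + 7*j + 6)/(j^2 - j - 56)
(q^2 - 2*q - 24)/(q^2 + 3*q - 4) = (q - 6)/(q - 1)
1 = 1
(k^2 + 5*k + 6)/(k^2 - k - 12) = (k + 2)/(k - 4)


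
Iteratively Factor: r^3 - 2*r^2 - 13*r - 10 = (r - 5)*(r^2 + 3*r + 2) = (r - 5)*(r + 2)*(r + 1)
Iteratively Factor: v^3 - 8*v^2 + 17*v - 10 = (v - 2)*(v^2 - 6*v + 5) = (v - 2)*(v - 1)*(v - 5)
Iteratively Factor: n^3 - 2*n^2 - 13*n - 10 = (n - 5)*(n^2 + 3*n + 2) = (n - 5)*(n + 1)*(n + 2)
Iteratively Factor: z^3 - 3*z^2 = (z)*(z^2 - 3*z) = z^2*(z - 3)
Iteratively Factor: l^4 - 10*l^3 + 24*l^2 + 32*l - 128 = (l - 4)*(l^3 - 6*l^2 + 32) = (l - 4)*(l + 2)*(l^2 - 8*l + 16) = (l - 4)^2*(l + 2)*(l - 4)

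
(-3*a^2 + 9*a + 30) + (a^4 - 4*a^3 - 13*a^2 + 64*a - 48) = a^4 - 4*a^3 - 16*a^2 + 73*a - 18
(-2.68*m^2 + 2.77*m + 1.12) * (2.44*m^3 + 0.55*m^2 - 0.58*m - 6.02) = -6.5392*m^5 + 5.2848*m^4 + 5.8107*m^3 + 15.143*m^2 - 17.325*m - 6.7424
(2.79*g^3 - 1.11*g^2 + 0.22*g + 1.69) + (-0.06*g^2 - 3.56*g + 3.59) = 2.79*g^3 - 1.17*g^2 - 3.34*g + 5.28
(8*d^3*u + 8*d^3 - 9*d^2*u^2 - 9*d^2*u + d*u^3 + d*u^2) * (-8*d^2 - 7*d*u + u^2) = -64*d^5*u - 64*d^5 + 16*d^4*u^2 + 16*d^4*u + 63*d^3*u^3 + 63*d^3*u^2 - 16*d^2*u^4 - 16*d^2*u^3 + d*u^5 + d*u^4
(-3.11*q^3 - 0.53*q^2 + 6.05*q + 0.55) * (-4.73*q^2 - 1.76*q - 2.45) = 14.7103*q^5 + 7.9805*q^4 - 20.0642*q^3 - 11.951*q^2 - 15.7905*q - 1.3475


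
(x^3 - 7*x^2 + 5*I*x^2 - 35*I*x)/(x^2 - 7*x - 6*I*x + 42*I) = x*(x + 5*I)/(x - 6*I)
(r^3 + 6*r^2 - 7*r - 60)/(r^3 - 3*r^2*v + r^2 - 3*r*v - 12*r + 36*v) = (r + 5)/(r - 3*v)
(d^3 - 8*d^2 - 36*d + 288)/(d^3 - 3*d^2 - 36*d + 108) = (d - 8)/(d - 3)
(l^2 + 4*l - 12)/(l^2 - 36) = (l - 2)/(l - 6)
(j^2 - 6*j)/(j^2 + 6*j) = (j - 6)/(j + 6)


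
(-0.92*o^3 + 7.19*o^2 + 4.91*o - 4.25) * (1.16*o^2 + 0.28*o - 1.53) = -1.0672*o^5 + 8.0828*o^4 + 9.1164*o^3 - 14.5559*o^2 - 8.7023*o + 6.5025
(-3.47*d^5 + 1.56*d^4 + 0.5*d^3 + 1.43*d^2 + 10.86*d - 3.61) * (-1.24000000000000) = 4.3028*d^5 - 1.9344*d^4 - 0.62*d^3 - 1.7732*d^2 - 13.4664*d + 4.4764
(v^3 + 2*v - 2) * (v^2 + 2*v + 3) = v^5 + 2*v^4 + 5*v^3 + 2*v^2 + 2*v - 6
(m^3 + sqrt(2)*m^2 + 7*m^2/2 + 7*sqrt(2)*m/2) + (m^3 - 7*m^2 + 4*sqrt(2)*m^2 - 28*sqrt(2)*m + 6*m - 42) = 2*m^3 - 7*m^2/2 + 5*sqrt(2)*m^2 - 49*sqrt(2)*m/2 + 6*m - 42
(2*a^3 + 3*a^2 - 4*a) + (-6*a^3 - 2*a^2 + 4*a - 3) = -4*a^3 + a^2 - 3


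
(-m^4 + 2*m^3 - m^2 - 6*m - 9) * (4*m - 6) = -4*m^5 + 14*m^4 - 16*m^3 - 18*m^2 + 54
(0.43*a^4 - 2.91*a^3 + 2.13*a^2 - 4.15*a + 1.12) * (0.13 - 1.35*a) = -0.5805*a^5 + 3.9844*a^4 - 3.2538*a^3 + 5.8794*a^2 - 2.0515*a + 0.1456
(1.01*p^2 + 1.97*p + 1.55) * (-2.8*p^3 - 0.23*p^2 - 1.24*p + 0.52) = -2.828*p^5 - 5.7483*p^4 - 6.0455*p^3 - 2.2741*p^2 - 0.8976*p + 0.806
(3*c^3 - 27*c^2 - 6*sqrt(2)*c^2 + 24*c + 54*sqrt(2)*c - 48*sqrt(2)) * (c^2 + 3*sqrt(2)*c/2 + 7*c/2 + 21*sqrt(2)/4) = 3*c^5 - 33*c^4/2 - 3*sqrt(2)*c^4/2 - 177*c^3/2 + 33*sqrt(2)*c^3/4 + 141*sqrt(2)*c^2/4 + 183*c^2 - 42*sqrt(2)*c + 423*c - 504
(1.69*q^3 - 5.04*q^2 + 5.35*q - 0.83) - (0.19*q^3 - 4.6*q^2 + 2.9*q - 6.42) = 1.5*q^3 - 0.44*q^2 + 2.45*q + 5.59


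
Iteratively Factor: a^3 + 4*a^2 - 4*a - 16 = (a + 4)*(a^2 - 4) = (a + 2)*(a + 4)*(a - 2)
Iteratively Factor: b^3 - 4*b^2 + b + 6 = (b - 3)*(b^2 - b - 2) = (b - 3)*(b + 1)*(b - 2)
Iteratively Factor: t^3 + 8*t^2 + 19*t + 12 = (t + 4)*(t^2 + 4*t + 3) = (t + 1)*(t + 4)*(t + 3)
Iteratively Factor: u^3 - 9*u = (u + 3)*(u^2 - 3*u) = (u - 3)*(u + 3)*(u)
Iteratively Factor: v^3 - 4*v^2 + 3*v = (v)*(v^2 - 4*v + 3) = v*(v - 1)*(v - 3)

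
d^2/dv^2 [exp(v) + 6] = exp(v)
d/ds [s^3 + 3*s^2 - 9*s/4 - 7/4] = 3*s^2 + 6*s - 9/4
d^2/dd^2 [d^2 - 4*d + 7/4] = 2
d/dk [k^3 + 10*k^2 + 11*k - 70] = 3*k^2 + 20*k + 11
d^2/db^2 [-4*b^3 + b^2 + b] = 2 - 24*b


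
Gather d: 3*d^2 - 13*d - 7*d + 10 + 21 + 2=3*d^2 - 20*d + 33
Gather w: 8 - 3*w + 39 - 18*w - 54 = -21*w - 7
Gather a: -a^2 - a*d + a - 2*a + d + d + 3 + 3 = -a^2 + a*(-d - 1) + 2*d + 6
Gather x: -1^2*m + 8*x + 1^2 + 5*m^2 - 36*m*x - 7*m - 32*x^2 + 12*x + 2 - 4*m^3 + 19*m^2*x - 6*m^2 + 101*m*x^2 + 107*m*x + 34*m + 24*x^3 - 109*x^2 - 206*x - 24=-4*m^3 - m^2 + 26*m + 24*x^3 + x^2*(101*m - 141) + x*(19*m^2 + 71*m - 186) - 21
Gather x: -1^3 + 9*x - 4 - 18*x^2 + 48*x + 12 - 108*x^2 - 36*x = -126*x^2 + 21*x + 7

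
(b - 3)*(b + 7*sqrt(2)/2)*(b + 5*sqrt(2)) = b^3 - 3*b^2 + 17*sqrt(2)*b^2/2 - 51*sqrt(2)*b/2 + 35*b - 105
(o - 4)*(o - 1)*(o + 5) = o^3 - 21*o + 20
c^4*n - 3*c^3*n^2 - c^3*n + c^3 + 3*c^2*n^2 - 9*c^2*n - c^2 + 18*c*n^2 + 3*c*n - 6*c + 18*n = (c - 3)*(c + 2)*(c - 3*n)*(c*n + 1)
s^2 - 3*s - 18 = (s - 6)*(s + 3)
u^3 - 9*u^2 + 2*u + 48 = (u - 8)*(u - 3)*(u + 2)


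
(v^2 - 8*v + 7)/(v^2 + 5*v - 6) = (v - 7)/(v + 6)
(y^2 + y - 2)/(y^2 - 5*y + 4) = (y + 2)/(y - 4)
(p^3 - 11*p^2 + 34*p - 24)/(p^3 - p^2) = 1 - 10/p + 24/p^2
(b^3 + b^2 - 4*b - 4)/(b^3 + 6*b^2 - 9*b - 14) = (b + 2)/(b + 7)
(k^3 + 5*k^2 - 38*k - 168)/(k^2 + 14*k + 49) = (k^2 - 2*k - 24)/(k + 7)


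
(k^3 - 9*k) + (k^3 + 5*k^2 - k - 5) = 2*k^3 + 5*k^2 - 10*k - 5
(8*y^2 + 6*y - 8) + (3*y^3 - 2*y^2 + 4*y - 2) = 3*y^3 + 6*y^2 + 10*y - 10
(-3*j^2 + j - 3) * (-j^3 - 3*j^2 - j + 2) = 3*j^5 + 8*j^4 + 3*j^3 + 2*j^2 + 5*j - 6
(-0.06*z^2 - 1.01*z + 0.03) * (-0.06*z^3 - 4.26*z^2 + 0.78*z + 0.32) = 0.0036*z^5 + 0.3162*z^4 + 4.254*z^3 - 0.9348*z^2 - 0.2998*z + 0.0096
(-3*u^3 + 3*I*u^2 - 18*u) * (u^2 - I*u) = -3*u^5 + 6*I*u^4 - 15*u^3 + 18*I*u^2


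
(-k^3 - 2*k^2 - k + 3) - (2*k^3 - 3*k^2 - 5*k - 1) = -3*k^3 + k^2 + 4*k + 4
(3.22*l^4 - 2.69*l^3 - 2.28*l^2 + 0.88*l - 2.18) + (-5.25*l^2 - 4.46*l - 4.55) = 3.22*l^4 - 2.69*l^3 - 7.53*l^2 - 3.58*l - 6.73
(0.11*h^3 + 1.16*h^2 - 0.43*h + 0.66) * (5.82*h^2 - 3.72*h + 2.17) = 0.6402*h^5 + 6.342*h^4 - 6.5791*h^3 + 7.958*h^2 - 3.3883*h + 1.4322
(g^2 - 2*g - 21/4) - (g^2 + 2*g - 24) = 75/4 - 4*g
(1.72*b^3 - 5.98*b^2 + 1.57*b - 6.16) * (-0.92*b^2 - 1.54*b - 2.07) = -1.5824*b^5 + 2.8528*b^4 + 4.2044*b^3 + 15.628*b^2 + 6.2365*b + 12.7512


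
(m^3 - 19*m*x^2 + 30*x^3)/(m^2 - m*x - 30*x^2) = (-m^2 + 5*m*x - 6*x^2)/(-m + 6*x)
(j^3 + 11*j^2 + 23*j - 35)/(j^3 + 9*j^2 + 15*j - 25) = (j + 7)/(j + 5)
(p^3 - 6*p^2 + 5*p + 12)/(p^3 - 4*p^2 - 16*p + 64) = (p^2 - 2*p - 3)/(p^2 - 16)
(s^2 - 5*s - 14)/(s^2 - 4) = (s - 7)/(s - 2)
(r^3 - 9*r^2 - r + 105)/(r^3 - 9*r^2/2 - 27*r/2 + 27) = 2*(r^2 - 12*r + 35)/(2*r^2 - 15*r + 18)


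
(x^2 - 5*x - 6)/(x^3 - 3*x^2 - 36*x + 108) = (x + 1)/(x^2 + 3*x - 18)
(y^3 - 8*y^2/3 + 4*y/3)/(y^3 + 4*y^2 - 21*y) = (3*y^2 - 8*y + 4)/(3*(y^2 + 4*y - 21))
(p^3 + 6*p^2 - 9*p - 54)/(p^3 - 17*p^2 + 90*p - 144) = (p^2 + 9*p + 18)/(p^2 - 14*p + 48)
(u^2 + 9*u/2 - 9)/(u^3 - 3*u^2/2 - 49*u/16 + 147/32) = 16*(u + 6)/(16*u^2 - 49)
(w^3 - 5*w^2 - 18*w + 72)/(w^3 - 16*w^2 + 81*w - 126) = (w + 4)/(w - 7)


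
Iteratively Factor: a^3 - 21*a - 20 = (a + 1)*(a^2 - a - 20) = (a + 1)*(a + 4)*(a - 5)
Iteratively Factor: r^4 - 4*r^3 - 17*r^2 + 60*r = (r - 3)*(r^3 - r^2 - 20*r) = r*(r - 3)*(r^2 - r - 20) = r*(r - 5)*(r - 3)*(r + 4)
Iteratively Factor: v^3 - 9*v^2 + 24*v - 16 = (v - 4)*(v^2 - 5*v + 4) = (v - 4)^2*(v - 1)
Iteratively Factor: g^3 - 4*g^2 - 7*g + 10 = (g - 1)*(g^2 - 3*g - 10) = (g - 1)*(g + 2)*(g - 5)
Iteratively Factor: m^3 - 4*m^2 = (m - 4)*(m^2) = m*(m - 4)*(m)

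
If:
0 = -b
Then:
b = 0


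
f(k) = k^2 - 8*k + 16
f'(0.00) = -8.00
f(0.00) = 16.00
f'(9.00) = 10.00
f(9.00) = 25.00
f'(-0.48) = -8.96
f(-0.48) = 20.07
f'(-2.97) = -13.94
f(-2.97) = 48.58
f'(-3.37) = -14.74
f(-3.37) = 54.32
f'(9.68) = 11.36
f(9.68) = 32.26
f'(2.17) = -3.66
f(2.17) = 3.35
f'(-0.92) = -9.84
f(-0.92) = 24.21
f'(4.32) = 0.64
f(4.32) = 0.10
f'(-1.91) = -11.82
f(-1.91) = 34.93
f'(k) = 2*k - 8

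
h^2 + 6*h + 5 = (h + 1)*(h + 5)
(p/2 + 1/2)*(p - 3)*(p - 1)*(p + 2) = p^4/2 - p^3/2 - 7*p^2/2 + p/2 + 3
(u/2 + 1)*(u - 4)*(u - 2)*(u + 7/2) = u^4/2 - u^3/4 - 9*u^2 + u + 28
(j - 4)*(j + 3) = j^2 - j - 12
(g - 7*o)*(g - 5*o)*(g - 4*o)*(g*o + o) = g^4*o - 16*g^3*o^2 + g^3*o + 83*g^2*o^3 - 16*g^2*o^2 - 140*g*o^4 + 83*g*o^3 - 140*o^4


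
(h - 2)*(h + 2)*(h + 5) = h^3 + 5*h^2 - 4*h - 20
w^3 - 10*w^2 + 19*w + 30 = (w - 6)*(w - 5)*(w + 1)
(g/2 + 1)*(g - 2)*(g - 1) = g^3/2 - g^2/2 - 2*g + 2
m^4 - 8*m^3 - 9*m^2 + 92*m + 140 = (m - 7)*(m - 5)*(m + 2)^2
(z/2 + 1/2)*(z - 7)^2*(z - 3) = z^4/2 - 8*z^3 + 37*z^2 - 28*z - 147/2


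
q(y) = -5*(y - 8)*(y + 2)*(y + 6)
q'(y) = -5*(y - 8)*(y + 2) - 5*(y - 8)*(y + 6) - 5*(y + 2)*(y + 6)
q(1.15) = 771.40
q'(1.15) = 240.16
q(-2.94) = -157.34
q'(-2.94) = 130.35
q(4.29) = 1200.63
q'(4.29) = -16.06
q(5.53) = 1072.24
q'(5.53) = -198.71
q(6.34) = 854.20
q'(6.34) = -342.93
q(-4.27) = -240.93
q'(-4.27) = -13.49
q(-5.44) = -129.45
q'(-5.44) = -183.90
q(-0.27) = 409.90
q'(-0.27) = 258.91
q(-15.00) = 13455.00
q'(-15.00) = -3115.00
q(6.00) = 960.00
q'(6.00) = -280.00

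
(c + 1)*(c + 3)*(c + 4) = c^3 + 8*c^2 + 19*c + 12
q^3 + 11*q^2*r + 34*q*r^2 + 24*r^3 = (q + r)*(q + 4*r)*(q + 6*r)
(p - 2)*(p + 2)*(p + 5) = p^3 + 5*p^2 - 4*p - 20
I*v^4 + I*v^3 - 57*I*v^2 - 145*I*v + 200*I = (v - 8)*(v + 5)^2*(I*v - I)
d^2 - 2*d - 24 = (d - 6)*(d + 4)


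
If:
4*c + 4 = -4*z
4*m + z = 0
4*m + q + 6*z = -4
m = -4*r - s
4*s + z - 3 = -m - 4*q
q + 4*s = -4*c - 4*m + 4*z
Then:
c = 23/21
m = 11/21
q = 136/21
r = 101/84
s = -16/3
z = -44/21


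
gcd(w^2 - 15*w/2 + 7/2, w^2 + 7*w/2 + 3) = 1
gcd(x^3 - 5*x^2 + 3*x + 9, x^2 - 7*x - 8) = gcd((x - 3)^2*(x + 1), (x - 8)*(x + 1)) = x + 1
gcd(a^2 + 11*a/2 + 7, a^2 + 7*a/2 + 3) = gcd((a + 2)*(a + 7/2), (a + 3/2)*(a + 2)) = a + 2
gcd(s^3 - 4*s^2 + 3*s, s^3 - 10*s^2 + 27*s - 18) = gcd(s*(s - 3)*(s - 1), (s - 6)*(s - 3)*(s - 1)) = s^2 - 4*s + 3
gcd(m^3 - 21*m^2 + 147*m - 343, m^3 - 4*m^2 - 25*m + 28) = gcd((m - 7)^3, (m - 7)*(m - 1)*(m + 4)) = m - 7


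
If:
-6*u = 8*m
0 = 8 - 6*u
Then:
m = -1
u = 4/3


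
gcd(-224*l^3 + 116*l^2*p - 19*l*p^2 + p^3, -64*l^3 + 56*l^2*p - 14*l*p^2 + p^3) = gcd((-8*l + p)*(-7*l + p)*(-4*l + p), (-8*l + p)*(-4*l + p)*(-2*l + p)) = 32*l^2 - 12*l*p + p^2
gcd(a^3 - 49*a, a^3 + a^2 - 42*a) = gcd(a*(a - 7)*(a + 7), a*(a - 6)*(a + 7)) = a^2 + 7*a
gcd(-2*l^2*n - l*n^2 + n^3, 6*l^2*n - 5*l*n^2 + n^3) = 2*l*n - n^2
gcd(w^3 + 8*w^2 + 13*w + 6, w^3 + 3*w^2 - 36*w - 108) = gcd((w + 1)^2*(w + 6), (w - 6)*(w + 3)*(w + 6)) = w + 6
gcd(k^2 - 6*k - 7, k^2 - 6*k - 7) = k^2 - 6*k - 7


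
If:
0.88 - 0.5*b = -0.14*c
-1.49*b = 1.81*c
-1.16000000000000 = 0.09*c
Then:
No Solution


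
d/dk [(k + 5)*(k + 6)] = 2*k + 11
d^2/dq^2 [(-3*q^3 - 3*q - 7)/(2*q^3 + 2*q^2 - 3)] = 2*(12*q^6 - 36*q^5 - 312*q^4 - 254*q^3 - 192*q^2 - 261*q - 42)/(8*q^9 + 24*q^8 + 24*q^7 - 28*q^6 - 72*q^5 - 36*q^4 + 54*q^3 + 54*q^2 - 27)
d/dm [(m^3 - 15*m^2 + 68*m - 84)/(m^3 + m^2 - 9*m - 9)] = 2*(8*m^4 - 77*m^3 + 146*m^2 + 219*m - 684)/(m^6 + 2*m^5 - 17*m^4 - 36*m^3 + 63*m^2 + 162*m + 81)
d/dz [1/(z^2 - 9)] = -2*z/(z^2 - 9)^2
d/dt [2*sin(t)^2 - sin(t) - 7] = (4*sin(t) - 1)*cos(t)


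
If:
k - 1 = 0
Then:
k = 1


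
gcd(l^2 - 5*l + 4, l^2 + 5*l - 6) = l - 1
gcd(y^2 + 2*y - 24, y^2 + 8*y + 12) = y + 6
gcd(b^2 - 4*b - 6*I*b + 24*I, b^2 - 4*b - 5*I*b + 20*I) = b - 4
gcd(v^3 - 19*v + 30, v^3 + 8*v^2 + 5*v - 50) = v^2 + 3*v - 10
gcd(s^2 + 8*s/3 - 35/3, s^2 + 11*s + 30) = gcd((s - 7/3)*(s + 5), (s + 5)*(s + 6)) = s + 5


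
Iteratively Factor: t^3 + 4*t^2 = (t)*(t^2 + 4*t) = t*(t + 4)*(t)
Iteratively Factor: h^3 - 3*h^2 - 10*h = (h)*(h^2 - 3*h - 10) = h*(h + 2)*(h - 5)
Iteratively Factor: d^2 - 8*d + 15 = (d - 3)*(d - 5)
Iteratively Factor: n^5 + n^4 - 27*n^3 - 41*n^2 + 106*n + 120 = (n - 2)*(n^4 + 3*n^3 - 21*n^2 - 83*n - 60) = (n - 2)*(n + 4)*(n^3 - n^2 - 17*n - 15) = (n - 5)*(n - 2)*(n + 4)*(n^2 + 4*n + 3) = (n - 5)*(n - 2)*(n + 3)*(n + 4)*(n + 1)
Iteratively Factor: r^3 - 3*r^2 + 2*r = (r - 1)*(r^2 - 2*r) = (r - 2)*(r - 1)*(r)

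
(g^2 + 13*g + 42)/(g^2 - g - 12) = (g^2 + 13*g + 42)/(g^2 - g - 12)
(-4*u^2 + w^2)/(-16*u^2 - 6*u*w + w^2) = (2*u - w)/(8*u - w)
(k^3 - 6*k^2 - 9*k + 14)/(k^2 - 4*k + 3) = (k^2 - 5*k - 14)/(k - 3)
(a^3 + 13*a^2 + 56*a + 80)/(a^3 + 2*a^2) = (a^3 + 13*a^2 + 56*a + 80)/(a^2*(a + 2))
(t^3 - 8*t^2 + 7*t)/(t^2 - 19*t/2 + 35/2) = 2*t*(t - 1)/(2*t - 5)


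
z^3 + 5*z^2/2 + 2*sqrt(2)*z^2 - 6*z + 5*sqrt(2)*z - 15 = (z + 5/2)*(z - sqrt(2))*(z + 3*sqrt(2))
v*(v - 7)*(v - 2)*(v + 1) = v^4 - 8*v^3 + 5*v^2 + 14*v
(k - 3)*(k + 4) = k^2 + k - 12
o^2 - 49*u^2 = (o - 7*u)*(o + 7*u)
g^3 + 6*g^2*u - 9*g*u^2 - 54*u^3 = (g - 3*u)*(g + 3*u)*(g + 6*u)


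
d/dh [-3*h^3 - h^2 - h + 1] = -9*h^2 - 2*h - 1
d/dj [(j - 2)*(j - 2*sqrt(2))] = 2*j - 2*sqrt(2) - 2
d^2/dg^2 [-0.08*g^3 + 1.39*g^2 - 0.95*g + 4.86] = 2.78 - 0.48*g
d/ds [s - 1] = 1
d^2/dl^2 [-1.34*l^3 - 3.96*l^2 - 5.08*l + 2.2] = -8.04*l - 7.92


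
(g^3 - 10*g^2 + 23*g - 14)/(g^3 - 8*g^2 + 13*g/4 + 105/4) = 4*(g^2 - 3*g + 2)/(4*g^2 - 4*g - 15)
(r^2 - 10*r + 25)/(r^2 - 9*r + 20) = (r - 5)/(r - 4)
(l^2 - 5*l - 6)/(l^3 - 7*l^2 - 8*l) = (l - 6)/(l*(l - 8))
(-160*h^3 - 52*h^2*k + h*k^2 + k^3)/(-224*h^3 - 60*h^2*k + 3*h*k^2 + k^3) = (5*h + k)/(7*h + k)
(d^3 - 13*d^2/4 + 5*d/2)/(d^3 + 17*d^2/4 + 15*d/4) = (4*d^2 - 13*d + 10)/(4*d^2 + 17*d + 15)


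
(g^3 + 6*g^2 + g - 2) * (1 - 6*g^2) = -6*g^5 - 36*g^4 - 5*g^3 + 18*g^2 + g - 2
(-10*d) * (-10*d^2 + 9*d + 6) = 100*d^3 - 90*d^2 - 60*d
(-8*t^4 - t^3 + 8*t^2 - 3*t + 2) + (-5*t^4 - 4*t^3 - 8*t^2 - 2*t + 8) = -13*t^4 - 5*t^3 - 5*t + 10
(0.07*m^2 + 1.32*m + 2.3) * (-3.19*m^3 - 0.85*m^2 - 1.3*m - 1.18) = -0.2233*m^5 - 4.2703*m^4 - 8.55*m^3 - 3.7536*m^2 - 4.5476*m - 2.714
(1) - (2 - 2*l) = 2*l - 1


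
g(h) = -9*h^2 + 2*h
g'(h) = 2 - 18*h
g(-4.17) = -164.84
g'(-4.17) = 77.06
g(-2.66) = -69.00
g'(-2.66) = 49.88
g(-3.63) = -125.85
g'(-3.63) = 67.34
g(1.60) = -19.84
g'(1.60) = -26.80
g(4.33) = -160.08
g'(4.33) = -75.94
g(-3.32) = -105.84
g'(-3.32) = 61.76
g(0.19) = 0.06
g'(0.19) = -1.42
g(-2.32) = -53.08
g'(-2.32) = 43.76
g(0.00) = 0.00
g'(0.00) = 2.00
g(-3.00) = -87.00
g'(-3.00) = 56.00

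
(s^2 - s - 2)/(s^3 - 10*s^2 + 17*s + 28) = (s - 2)/(s^2 - 11*s + 28)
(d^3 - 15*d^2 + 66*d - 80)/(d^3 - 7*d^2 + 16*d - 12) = (d^2 - 13*d + 40)/(d^2 - 5*d + 6)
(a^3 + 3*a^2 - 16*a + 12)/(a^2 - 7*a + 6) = (a^2 + 4*a - 12)/(a - 6)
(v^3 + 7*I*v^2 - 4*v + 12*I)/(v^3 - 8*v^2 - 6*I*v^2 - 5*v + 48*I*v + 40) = (v^2 + 8*I*v - 12)/(v^2 - v*(8 + 5*I) + 40*I)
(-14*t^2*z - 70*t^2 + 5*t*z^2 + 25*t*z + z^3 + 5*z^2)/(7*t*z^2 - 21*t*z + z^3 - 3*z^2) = (-2*t*z - 10*t + z^2 + 5*z)/(z*(z - 3))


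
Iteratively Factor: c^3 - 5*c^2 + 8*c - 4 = (c - 2)*(c^2 - 3*c + 2) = (c - 2)^2*(c - 1)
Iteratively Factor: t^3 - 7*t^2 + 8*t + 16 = (t - 4)*(t^2 - 3*t - 4) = (t - 4)^2*(t + 1)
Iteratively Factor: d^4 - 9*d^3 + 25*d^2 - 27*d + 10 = (d - 1)*(d^3 - 8*d^2 + 17*d - 10) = (d - 2)*(d - 1)*(d^2 - 6*d + 5) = (d - 2)*(d - 1)^2*(d - 5)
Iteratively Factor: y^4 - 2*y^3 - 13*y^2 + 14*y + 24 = (y + 3)*(y^3 - 5*y^2 + 2*y + 8) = (y - 4)*(y + 3)*(y^2 - y - 2) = (y - 4)*(y - 2)*(y + 3)*(y + 1)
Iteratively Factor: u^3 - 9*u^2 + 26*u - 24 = (u - 2)*(u^2 - 7*u + 12) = (u - 3)*(u - 2)*(u - 4)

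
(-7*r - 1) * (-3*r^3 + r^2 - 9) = 21*r^4 - 4*r^3 - r^2 + 63*r + 9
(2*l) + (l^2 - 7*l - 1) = l^2 - 5*l - 1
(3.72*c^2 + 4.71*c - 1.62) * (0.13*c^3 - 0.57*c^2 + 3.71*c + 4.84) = 0.4836*c^5 - 1.5081*c^4 + 10.9059*c^3 + 36.4023*c^2 + 16.7862*c - 7.8408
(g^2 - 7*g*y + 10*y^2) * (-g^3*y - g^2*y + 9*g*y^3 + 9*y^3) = -g^5*y + 7*g^4*y^2 - g^4*y - g^3*y^3 + 7*g^3*y^2 - 63*g^2*y^4 - g^2*y^3 + 90*g*y^5 - 63*g*y^4 + 90*y^5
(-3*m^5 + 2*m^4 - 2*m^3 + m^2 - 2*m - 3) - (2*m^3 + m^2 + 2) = -3*m^5 + 2*m^4 - 4*m^3 - 2*m - 5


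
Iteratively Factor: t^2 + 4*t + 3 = (t + 1)*(t + 3)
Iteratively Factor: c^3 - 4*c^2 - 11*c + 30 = (c - 5)*(c^2 + c - 6) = (c - 5)*(c + 3)*(c - 2)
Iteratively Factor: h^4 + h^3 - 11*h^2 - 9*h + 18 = (h + 2)*(h^3 - h^2 - 9*h + 9) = (h - 3)*(h + 2)*(h^2 + 2*h - 3) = (h - 3)*(h + 2)*(h + 3)*(h - 1)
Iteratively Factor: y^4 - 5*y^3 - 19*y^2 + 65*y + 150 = (y + 3)*(y^3 - 8*y^2 + 5*y + 50) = (y - 5)*(y + 3)*(y^2 - 3*y - 10) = (y - 5)*(y + 2)*(y + 3)*(y - 5)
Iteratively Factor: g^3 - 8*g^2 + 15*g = (g - 5)*(g^2 - 3*g) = (g - 5)*(g - 3)*(g)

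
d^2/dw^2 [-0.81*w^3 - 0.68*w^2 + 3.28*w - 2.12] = -4.86*w - 1.36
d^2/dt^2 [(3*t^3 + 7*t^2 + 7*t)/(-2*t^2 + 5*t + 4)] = 2*(-197*t^3 - 348*t^2 - 312*t + 28)/(8*t^6 - 60*t^5 + 102*t^4 + 115*t^3 - 204*t^2 - 240*t - 64)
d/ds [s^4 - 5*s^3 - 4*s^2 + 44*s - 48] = 4*s^3 - 15*s^2 - 8*s + 44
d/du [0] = 0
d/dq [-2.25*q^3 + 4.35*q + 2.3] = 4.35 - 6.75*q^2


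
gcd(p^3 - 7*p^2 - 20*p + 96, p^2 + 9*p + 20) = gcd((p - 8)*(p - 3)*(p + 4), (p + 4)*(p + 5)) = p + 4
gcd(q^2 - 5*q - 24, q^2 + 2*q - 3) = q + 3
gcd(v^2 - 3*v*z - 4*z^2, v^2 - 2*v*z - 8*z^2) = -v + 4*z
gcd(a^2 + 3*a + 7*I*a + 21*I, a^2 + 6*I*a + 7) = a + 7*I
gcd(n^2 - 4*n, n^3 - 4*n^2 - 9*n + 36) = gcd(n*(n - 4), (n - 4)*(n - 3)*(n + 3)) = n - 4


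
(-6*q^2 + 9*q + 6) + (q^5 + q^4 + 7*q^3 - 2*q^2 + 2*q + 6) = q^5 + q^4 + 7*q^3 - 8*q^2 + 11*q + 12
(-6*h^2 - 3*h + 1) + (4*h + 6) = -6*h^2 + h + 7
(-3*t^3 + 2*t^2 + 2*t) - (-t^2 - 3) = -3*t^3 + 3*t^2 + 2*t + 3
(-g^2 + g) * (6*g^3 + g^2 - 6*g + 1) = -6*g^5 + 5*g^4 + 7*g^3 - 7*g^2 + g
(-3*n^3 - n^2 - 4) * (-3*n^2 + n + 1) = 9*n^5 - 4*n^3 + 11*n^2 - 4*n - 4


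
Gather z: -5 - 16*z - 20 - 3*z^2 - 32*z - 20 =-3*z^2 - 48*z - 45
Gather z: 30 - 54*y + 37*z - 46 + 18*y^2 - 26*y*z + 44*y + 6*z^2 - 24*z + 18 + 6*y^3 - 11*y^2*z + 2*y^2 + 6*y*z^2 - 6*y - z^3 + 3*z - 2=6*y^3 + 20*y^2 - 16*y - z^3 + z^2*(6*y + 6) + z*(-11*y^2 - 26*y + 16)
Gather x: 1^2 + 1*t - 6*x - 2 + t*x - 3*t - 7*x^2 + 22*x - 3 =-2*t - 7*x^2 + x*(t + 16) - 4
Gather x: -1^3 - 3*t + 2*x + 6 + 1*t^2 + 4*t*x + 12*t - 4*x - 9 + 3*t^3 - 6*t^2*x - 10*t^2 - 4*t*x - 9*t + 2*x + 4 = 3*t^3 - 6*t^2*x - 9*t^2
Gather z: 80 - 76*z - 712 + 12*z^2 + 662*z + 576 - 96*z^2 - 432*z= -84*z^2 + 154*z - 56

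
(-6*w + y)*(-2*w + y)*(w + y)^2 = 12*w^4 + 16*w^3*y - 3*w^2*y^2 - 6*w*y^3 + y^4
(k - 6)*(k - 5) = k^2 - 11*k + 30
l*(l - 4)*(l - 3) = l^3 - 7*l^2 + 12*l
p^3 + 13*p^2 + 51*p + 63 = (p + 3)^2*(p + 7)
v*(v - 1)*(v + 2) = v^3 + v^2 - 2*v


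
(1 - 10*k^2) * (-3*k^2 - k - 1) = 30*k^4 + 10*k^3 + 7*k^2 - k - 1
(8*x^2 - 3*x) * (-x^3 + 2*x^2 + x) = -8*x^5 + 19*x^4 + 2*x^3 - 3*x^2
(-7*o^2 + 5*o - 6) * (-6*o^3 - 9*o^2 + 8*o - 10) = 42*o^5 + 33*o^4 - 65*o^3 + 164*o^2 - 98*o + 60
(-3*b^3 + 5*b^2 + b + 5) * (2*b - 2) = -6*b^4 + 16*b^3 - 8*b^2 + 8*b - 10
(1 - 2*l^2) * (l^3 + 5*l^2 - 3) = -2*l^5 - 10*l^4 + l^3 + 11*l^2 - 3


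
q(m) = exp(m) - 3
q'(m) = exp(m)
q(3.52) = 30.78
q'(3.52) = 33.78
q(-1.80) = -2.83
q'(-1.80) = 0.17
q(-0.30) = -2.26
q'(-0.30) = 0.74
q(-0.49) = -2.39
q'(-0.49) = 0.61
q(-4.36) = -2.99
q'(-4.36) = 0.01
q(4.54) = 90.69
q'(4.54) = 93.69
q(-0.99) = -2.63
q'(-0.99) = 0.37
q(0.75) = -0.88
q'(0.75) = 2.12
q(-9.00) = -3.00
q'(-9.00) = 0.00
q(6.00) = 400.43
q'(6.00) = 403.43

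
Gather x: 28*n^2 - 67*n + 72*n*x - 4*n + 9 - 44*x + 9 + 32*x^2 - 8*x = 28*n^2 - 71*n + 32*x^2 + x*(72*n - 52) + 18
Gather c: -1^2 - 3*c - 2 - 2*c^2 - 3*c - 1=-2*c^2 - 6*c - 4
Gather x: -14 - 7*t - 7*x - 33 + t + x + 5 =-6*t - 6*x - 42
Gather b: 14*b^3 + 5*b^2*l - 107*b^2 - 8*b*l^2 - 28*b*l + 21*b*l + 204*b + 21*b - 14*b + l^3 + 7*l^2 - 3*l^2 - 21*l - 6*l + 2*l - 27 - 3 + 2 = 14*b^3 + b^2*(5*l - 107) + b*(-8*l^2 - 7*l + 211) + l^3 + 4*l^2 - 25*l - 28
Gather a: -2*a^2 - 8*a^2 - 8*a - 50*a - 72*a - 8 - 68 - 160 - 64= -10*a^2 - 130*a - 300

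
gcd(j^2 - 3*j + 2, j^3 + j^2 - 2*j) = j - 1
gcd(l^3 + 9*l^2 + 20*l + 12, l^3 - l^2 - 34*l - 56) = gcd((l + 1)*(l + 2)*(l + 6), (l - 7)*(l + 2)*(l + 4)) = l + 2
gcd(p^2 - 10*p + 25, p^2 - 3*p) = 1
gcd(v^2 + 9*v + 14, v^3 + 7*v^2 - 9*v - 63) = v + 7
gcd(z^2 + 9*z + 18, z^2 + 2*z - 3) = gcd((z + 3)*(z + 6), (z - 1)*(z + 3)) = z + 3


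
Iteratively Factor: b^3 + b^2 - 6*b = (b + 3)*(b^2 - 2*b) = b*(b + 3)*(b - 2)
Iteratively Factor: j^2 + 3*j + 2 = (j + 1)*(j + 2)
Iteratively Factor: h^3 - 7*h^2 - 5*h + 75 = (h - 5)*(h^2 - 2*h - 15) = (h - 5)*(h + 3)*(h - 5)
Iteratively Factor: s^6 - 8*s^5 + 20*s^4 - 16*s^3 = (s)*(s^5 - 8*s^4 + 20*s^3 - 16*s^2) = s^2*(s^4 - 8*s^3 + 20*s^2 - 16*s) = s^2*(s - 2)*(s^3 - 6*s^2 + 8*s) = s^3*(s - 2)*(s^2 - 6*s + 8) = s^3*(s - 4)*(s - 2)*(s - 2)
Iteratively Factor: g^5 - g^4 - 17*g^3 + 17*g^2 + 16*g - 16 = (g - 1)*(g^4 - 17*g^2 + 16) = (g - 1)*(g + 4)*(g^3 - 4*g^2 - g + 4) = (g - 1)^2*(g + 4)*(g^2 - 3*g - 4) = (g - 1)^2*(g + 1)*(g + 4)*(g - 4)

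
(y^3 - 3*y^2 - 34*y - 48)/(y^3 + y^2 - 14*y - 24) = (y - 8)/(y - 4)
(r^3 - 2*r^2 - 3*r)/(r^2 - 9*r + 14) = r*(r^2 - 2*r - 3)/(r^2 - 9*r + 14)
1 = 1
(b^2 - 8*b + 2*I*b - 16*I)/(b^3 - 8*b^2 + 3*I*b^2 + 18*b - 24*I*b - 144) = (b + 2*I)/(b^2 + 3*I*b + 18)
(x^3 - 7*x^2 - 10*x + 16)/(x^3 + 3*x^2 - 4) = (x - 8)/(x + 2)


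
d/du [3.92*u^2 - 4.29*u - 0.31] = 7.84*u - 4.29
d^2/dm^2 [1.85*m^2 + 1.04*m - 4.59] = 3.70000000000000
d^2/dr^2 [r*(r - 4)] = 2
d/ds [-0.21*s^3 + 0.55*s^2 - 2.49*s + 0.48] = -0.63*s^2 + 1.1*s - 2.49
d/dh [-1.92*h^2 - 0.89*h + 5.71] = -3.84*h - 0.89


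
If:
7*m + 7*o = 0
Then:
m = -o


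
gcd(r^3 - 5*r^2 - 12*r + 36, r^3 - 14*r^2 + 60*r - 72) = r^2 - 8*r + 12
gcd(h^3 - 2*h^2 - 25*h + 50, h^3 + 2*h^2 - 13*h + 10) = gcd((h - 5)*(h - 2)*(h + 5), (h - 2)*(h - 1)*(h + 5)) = h^2 + 3*h - 10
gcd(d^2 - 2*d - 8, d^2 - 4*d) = d - 4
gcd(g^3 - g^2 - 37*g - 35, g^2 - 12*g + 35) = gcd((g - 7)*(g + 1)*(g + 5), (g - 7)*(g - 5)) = g - 7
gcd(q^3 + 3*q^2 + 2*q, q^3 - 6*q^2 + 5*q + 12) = q + 1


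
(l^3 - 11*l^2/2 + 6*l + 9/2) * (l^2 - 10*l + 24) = l^5 - 31*l^4/2 + 85*l^3 - 375*l^2/2 + 99*l + 108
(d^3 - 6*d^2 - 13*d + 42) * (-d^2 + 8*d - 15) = -d^5 + 14*d^4 - 50*d^3 - 56*d^2 + 531*d - 630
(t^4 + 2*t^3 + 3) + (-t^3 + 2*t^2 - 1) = t^4 + t^3 + 2*t^2 + 2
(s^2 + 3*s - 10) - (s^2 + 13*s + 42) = -10*s - 52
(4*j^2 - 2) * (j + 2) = 4*j^3 + 8*j^2 - 2*j - 4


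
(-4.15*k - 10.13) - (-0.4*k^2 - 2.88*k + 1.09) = 0.4*k^2 - 1.27*k - 11.22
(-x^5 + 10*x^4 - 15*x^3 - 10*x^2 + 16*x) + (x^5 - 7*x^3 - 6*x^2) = 10*x^4 - 22*x^3 - 16*x^2 + 16*x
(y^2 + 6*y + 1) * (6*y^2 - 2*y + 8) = 6*y^4 + 34*y^3 + 2*y^2 + 46*y + 8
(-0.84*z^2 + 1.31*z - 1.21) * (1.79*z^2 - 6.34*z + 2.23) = -1.5036*z^4 + 7.6705*z^3 - 12.3445*z^2 + 10.5927*z - 2.6983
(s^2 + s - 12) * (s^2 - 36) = s^4 + s^3 - 48*s^2 - 36*s + 432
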